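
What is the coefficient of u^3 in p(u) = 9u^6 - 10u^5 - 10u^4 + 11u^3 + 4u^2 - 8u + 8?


Read off the coefficient of u^3: 11


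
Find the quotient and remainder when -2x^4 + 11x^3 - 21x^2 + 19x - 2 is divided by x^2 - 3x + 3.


(-2x^4 + 11x^3 - 21x^2 + 19x - 2) / (x^2 - 3x + 3)
Step 1: -2x^2 * (x^2 - 3x + 3) = -2x^4 + 6x^3 - 6x^2; subtract.
Step 2: 5x * (x^2 - 3x + 3) = 5x^3 - 15x^2 + 15x; subtract.
Step 3: 0 * (x^2 - 3x + 3) = 0; subtract.
Quotient: -2x^2 + 5x, Remainder: 4x - 2


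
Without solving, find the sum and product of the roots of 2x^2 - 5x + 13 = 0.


For ax^2+bx+c=0: sum = -b/a, product = c/a.
a=2, b=-5, c=13
Sum = -(-5)/2 = 5/2
Product = (13)/2 = 13/2


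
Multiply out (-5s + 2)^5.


Expand (-5s + 2)^5 by repeated multiplication:
  (-5s + 2)^2 = 25s^2 - 20s + 4
  (-5s + 2)^3 = -125s^3 + 150s^2 - 60s + 8
  (-5s + 2)^4 = 625s^4 - 1000s^3 + 600s^2 - 160s + 16
= -3125s^5 + 6250s^4 - 5000s^3 + 2000s^2 - 400s + 32


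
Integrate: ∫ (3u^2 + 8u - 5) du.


Reverse power rule on each term:
  ∫ 3u^2 du = u^3
  ∫ 8u du = 4u^2
  ∫ -5 du = -5u
F(u) = u^3 + 4u^2 - 5u + C


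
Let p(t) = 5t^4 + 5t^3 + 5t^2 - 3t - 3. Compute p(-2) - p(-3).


p(-2) = 63
p(-3) = 321
p(-2) - p(-3) = 63 - 321 = -258


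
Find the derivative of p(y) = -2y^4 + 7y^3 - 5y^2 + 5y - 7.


Apply the power rule term by term:
  d/dy(-2y^4) = -8y^3
  d/dy(7y^3) = 21y^2
  d/dy(-5y^2) = -10y
  d/dy(5y) = 5
  d/dy(-7) = 0
p'(y) = -8y^3 + 21y^2 - 10y + 5


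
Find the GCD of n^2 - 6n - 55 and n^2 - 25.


Factor each:
  n^2 - 6n - 55 = (n + 5)(n - 11)
  n^2 - 25 = (n + 5)(n - 5)
Common monic factor: n + 5


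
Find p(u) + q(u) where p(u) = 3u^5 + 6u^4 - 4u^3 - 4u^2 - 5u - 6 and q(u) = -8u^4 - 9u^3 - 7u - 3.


Align terms by degree and add:
  3u^5 + 6u^4 - 4u^3 - 4u^2 - 5u - 6
  -8u^4 - 9u^3 - 7u - 3
= 3u^5 - 2u^4 - 13u^3 - 4u^2 - 12u - 9


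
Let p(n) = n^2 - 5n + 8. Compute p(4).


Using direct substitution:
  1 * (4)^2 = 16
  -5 * (4)^1 = -20
  constant: 8
Sum = 16 - 20 + 8 = 4


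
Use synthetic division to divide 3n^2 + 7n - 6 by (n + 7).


Synthetic division with c = -7. Coefficients: 3, 7, -6
Bring down 3.
  3 * -7 = -21; -21 + 7 = -14
  -14 * -7 = 98; 98 - 6 = 92
Quotient: 3n - 14, Remainder: 92


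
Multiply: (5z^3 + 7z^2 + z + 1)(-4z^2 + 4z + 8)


Distribute each term of the first polynomial:
  (5z^3)(-4z^2 + 4z + 8) = -20z^5 + 20z^4 + 40z^3
  (7z^2)(-4z^2 + 4z + 8) = -28z^4 + 28z^3 + 56z^2
  (z)(-4z^2 + 4z + 8) = -4z^3 + 4z^2 + 8z
  (1)(-4z^2 + 4z + 8) = -4z^2 + 4z + 8
Sum: -20z^5 - 8z^4 + 64z^3 + 56z^2 + 12z + 8


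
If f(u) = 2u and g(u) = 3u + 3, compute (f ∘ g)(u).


Substitute g(u) into f:
f(g(u)) = 2*(3u + 3)
Expand and combine: 6u + 6


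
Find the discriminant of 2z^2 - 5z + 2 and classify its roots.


D = b^2 - 4ac = (-5)^2 - 4(2)(2) = 25 - 16 = 9
Since D > 0: two distinct rational roots


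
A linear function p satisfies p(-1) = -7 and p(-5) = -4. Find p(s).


p(s) = ms + b. Using p(-1)=-7, p(-5)=-4:
m = (-7 + 4)/(-1 + 5) = -3/4 = -3/4
b = -7 - m*(-1) = -7 - 3/4 = -31/4
p(s) = -(3/4)s - (31/4)


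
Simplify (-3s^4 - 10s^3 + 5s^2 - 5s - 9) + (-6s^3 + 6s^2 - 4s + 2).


Align terms by degree and add:
  -3s^4 - 10s^3 + 5s^2 - 5s - 9
  -6s^3 + 6s^2 - 4s + 2
= -3s^4 - 16s^3 + 11s^2 - 9s - 7


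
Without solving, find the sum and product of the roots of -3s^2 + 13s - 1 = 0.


For as^2+bs+c=0: sum = -b/a, product = c/a.
a=-3, b=13, c=-1
Sum = -(13)/-3 = 13/3
Product = (-1)/-3 = 1/3


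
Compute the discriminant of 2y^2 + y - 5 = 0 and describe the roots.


D = b^2 - 4ac = (1)^2 - 4(2)(-5) = 1 + 40 = 41
Since D > 0: two distinct irrational roots


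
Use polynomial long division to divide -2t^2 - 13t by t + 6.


(-2t^2 - 13t) / (t + 6)
Step 1: -2t * (t + 6) = -2t^2 - 12t; subtract.
Step 2: -1 * (t + 6) = -t - 6; subtract.
Quotient: -2t - 1, Remainder: 6


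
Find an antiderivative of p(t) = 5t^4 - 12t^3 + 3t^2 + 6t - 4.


Reverse power rule on each term:
  ∫ 5t^4 dt = t^5
  ∫ -12t^3 dt = -3t^4
  ∫ 3t^2 dt = t^3
  ∫ 6t dt = 3t^2
  ∫ -4 dt = -4t
F(t) = t^5 - 3t^4 + t^3 + 3t^2 - 4t + C


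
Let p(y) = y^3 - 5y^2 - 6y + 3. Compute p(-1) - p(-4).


p(-1) = 3
p(-4) = -117
p(-1) - p(-4) = 3 + 117 = 120


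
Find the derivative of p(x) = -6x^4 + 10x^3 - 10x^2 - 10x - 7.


Apply the power rule term by term:
  d/dx(-6x^4) = -24x^3
  d/dx(10x^3) = 30x^2
  d/dx(-10x^2) = -20x
  d/dx(-10x) = -10
  d/dx(-7) = 0
p'(x) = -24x^3 + 30x^2 - 20x - 10


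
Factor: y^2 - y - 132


Roots satisfy r1 + r2 = -b/a = 1 and r1*r2 = c/a = -132.
So r1 = 12, r2 = -11.
y^2 - y - 132 = (y - r1)(y - r2) = (y - 12)(y + 11)


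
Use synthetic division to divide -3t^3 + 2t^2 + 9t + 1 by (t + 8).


Synthetic division with c = -8. Coefficients: -3, 2, 9, 1
Bring down -3.
  -3 * -8 = 24; 24 + 2 = 26
  26 * -8 = -208; -208 + 9 = -199
  -199 * -8 = 1592; 1592 + 1 = 1593
Quotient: -3t^2 + 26t - 199, Remainder: 1593


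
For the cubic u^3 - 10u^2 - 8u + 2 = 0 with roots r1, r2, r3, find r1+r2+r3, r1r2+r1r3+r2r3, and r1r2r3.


Monic cubic u^3+bu^2+cu+d=0: sum=-b, pairwise sum=c, product=-d.
b=-10, c=-8, d=2
r1+r2+r3 = 10
r1r2+r1r3+r2r3 = -8
r1r2r3 = -2


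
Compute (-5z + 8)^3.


Expand (-5z + 8)^3 by repeated multiplication:
  (-5z + 8)^2 = 25z^2 - 80z + 64
= -125z^3 + 600z^2 - 960z + 512


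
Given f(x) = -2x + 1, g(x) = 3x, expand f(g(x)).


Substitute g(x) into f:
f(g(x)) = -2*(3x) + 1
Expand and combine: -6x + 1


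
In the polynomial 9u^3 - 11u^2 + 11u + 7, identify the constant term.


Read off the constant term: 7


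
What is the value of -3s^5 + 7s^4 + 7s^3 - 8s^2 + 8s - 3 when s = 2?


Using direct substitution:
  -3 * (2)^5 = -96
  7 * (2)^4 = 112
  7 * (2)^3 = 56
  -8 * (2)^2 = -32
  8 * (2)^1 = 16
  constant: -3
Sum = -96 + 112 + 56 - 32 + 16 - 3 = 53


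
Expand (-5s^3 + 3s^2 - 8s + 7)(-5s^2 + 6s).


Distribute each term of the first polynomial:
  (-5s^3)(-5s^2 + 6s) = 25s^5 - 30s^4
  (3s^2)(-5s^2 + 6s) = -15s^4 + 18s^3
  (-8s)(-5s^2 + 6s) = 40s^3 - 48s^2
  (7)(-5s^2 + 6s) = -35s^2 + 42s
Sum: 25s^5 - 45s^4 + 58s^3 - 83s^2 + 42s


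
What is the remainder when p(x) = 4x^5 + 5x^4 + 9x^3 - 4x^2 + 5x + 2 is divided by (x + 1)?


By the Remainder Theorem, the remainder equals p(-1):
  4*(-1)^5 = -4
  5*(-1)^4 = 5
  9*(-1)^3 = -9
  -4*(-1)^2 = -4
  5*(-1)^1 = -5
  constant: 2
Sum: -4 + 5 - 9 - 4 - 5 + 2 = -15


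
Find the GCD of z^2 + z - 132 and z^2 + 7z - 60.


Factor each:
  z^2 + z - 132 = (z + 12)(z - 11)
  z^2 + 7z - 60 = (z + 12)(z - 5)
Common monic factor: z + 12


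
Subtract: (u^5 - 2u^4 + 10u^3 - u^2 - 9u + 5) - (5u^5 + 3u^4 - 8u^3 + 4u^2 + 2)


Distribute the minus sign:
  (u^5 - 2u^4 + 10u^3 - u^2 - 9u + 5)
- (5u^5 + 3u^4 - 8u^3 + 4u^2 + 2)
Negate second polynomial: -5u^5 - 3u^4 + 8u^3 - 4u^2 - 2
Add: -4u^5 - 5u^4 + 18u^3 - 5u^2 - 9u + 3


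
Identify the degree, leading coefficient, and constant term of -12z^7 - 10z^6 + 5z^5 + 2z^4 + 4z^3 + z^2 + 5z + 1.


Highest power of z is 7, with coefficient -12. Constant term is 1.
Degree = 7, leading coefficient = -12, constant term = 1


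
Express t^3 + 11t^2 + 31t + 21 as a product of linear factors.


Try integer roots (divisors of 21). t=-3: p(-3)=0.
Divide out (t + 3): quotient is t^2 + 8t + 7.
Factor the quadratic: (t + 7)(t + 1)
Result: (t + 3)(t + 7)(t + 1)


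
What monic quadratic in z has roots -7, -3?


p(z) = (z + 7)(z + 3)
Expand: z^2 + 10z + 21


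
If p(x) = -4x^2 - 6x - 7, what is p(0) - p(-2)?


p(0) = -7
p(-2) = -11
p(0) - p(-2) = -7 + 11 = 4


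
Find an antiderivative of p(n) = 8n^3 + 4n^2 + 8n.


Reverse power rule on each term:
  ∫ 8n^3 dn = 2n^4
  ∫ 4n^2 dn = (4/3)n^3
  ∫ 8n dn = 4n^2
F(n) = 2n^4 + (4/3)n^3 + 4n^2 + C


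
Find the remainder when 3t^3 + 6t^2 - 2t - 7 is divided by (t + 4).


By the Remainder Theorem, the remainder equals p(-4):
  3*(-4)^3 = -192
  6*(-4)^2 = 96
  -2*(-4)^1 = 8
  constant: -7
Sum: -192 + 96 + 8 - 7 = -95


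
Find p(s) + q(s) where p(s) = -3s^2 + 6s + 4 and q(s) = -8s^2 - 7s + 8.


Align terms by degree and add:
  -3s^2 + 6s + 4
  -8s^2 - 7s + 8
= -11s^2 - s + 12


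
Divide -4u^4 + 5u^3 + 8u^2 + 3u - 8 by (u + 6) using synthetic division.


Synthetic division with c = -6. Coefficients: -4, 5, 8, 3, -8
Bring down -4.
  -4 * -6 = 24; 24 + 5 = 29
  29 * -6 = -174; -174 + 8 = -166
  -166 * -6 = 996; 996 + 3 = 999
  999 * -6 = -5994; -5994 - 8 = -6002
Quotient: -4u^3 + 29u^2 - 166u + 999, Remainder: -6002


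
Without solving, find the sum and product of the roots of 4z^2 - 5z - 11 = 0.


For az^2+bz+c=0: sum = -b/a, product = c/a.
a=4, b=-5, c=-11
Sum = -(-5)/4 = 5/4
Product = (-11)/4 = -11/4


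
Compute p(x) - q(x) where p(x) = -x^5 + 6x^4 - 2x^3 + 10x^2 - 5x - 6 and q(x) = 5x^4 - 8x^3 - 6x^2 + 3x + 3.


Distribute the minus sign:
  (-x^5 + 6x^4 - 2x^3 + 10x^2 - 5x - 6)
- (5x^4 - 8x^3 - 6x^2 + 3x + 3)
Negate second polynomial: -5x^4 + 8x^3 + 6x^2 - 3x - 3
Add: -x^5 + x^4 + 6x^3 + 16x^2 - 8x - 9


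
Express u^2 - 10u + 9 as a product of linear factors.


Roots satisfy r1 + r2 = -b/a = 10 and r1*r2 = c/a = 9.
So r1 = 1, r2 = 9.
u^2 - 10u + 9 = (u - r1)(u - r2) = (u - 1)(u - 9)


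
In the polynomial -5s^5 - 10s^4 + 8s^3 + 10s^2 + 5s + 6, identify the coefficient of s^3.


Read off the coefficient of s^3: 8


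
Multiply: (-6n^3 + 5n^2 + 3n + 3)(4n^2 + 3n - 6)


Distribute each term of the first polynomial:
  (-6n^3)(4n^2 + 3n - 6) = -24n^5 - 18n^4 + 36n^3
  (5n^2)(4n^2 + 3n - 6) = 20n^4 + 15n^3 - 30n^2
  (3n)(4n^2 + 3n - 6) = 12n^3 + 9n^2 - 18n
  (3)(4n^2 + 3n - 6) = 12n^2 + 9n - 18
Sum: -24n^5 + 2n^4 + 63n^3 - 9n^2 - 9n - 18


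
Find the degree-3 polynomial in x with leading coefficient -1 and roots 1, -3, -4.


p(x) = -(x - 1)(x + 3)(x + 4)
Expand: -x^3 - 6x^2 - 5x + 12


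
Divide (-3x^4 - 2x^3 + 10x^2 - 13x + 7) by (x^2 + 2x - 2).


(-3x^4 - 2x^3 + 10x^2 - 13x + 7) / (x^2 + 2x - 2)
Step 1: -3x^2 * (x^2 + 2x - 2) = -3x^4 - 6x^3 + 6x^2; subtract.
Step 2: 4x * (x^2 + 2x - 2) = 4x^3 + 8x^2 - 8x; subtract.
Step 3: -4 * (x^2 + 2x - 2) = -4x^2 - 8x + 8; subtract.
Quotient: -3x^2 + 4x - 4, Remainder: 3x - 1


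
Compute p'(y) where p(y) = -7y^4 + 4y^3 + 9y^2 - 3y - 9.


Apply the power rule term by term:
  d/dy(-7y^4) = -28y^3
  d/dy(4y^3) = 12y^2
  d/dy(9y^2) = 18y
  d/dy(-3y) = -3
  d/dy(-9) = 0
p'(y) = -28y^3 + 12y^2 + 18y - 3


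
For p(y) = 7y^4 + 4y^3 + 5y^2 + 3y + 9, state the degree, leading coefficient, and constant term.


Highest power of y is 4, with coefficient 7. Constant term is 9.
Degree = 4, leading coefficient = 7, constant term = 9


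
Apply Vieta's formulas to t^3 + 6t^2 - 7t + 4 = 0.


Monic cubic t^3+bt^2+ct+d=0: sum=-b, pairwise sum=c, product=-d.
b=6, c=-7, d=4
r1+r2+r3 = -6
r1r2+r1r3+r2r3 = -7
r1r2r3 = -4


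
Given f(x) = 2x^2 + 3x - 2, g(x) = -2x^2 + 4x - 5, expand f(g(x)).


Substitute g(x) into f:
f(g(x)) = 2*(-2x^2 + 4x - 5)^2 + 3*(-2x^2 + 4x - 5) + (-2)
(-2x^2 + 4x - 5)^2 = 4x^4 - 16x^3 + 36x^2 - 40x + 25
Expand and combine: 8x^4 - 32x^3 + 66x^2 - 68x + 33


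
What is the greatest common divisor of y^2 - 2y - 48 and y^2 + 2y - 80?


Factor each:
  y^2 - 2y - 48 = (y - 8)(y + 6)
  y^2 + 2y - 80 = (y - 8)(y + 10)
Common monic factor: y - 8


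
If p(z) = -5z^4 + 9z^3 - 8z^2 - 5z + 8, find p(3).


Using direct substitution:
  -5 * (3)^4 = -405
  9 * (3)^3 = 243
  -8 * (3)^2 = -72
  -5 * (3)^1 = -15
  constant: 8
Sum = -405 + 243 - 72 - 15 + 8 = -241


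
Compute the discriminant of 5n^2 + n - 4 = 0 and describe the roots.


D = b^2 - 4ac = (1)^2 - 4(5)(-4) = 1 + 80 = 81
Since D > 0: two distinct rational roots


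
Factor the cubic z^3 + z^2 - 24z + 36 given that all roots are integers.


Try integer roots (divisors of 36). z=3: p(3)=0.
Divide out (z - 3): quotient is z^2 + 4z - 12.
Factor the quadratic: (z + 6)(z - 2)
Result: (z - 3)(z + 6)(z - 2)


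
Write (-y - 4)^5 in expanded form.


Expand (-y - 4)^5 by repeated multiplication:
  (-y - 4)^2 = y^2 + 8y + 16
  (-y - 4)^3 = -y^3 - 12y^2 - 48y - 64
  (-y - 4)^4 = y^4 + 16y^3 + 96y^2 + 256y + 256
= -y^5 - 20y^4 - 160y^3 - 640y^2 - 1280y - 1024


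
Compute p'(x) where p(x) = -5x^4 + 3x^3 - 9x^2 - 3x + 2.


Apply the power rule term by term:
  d/dx(-5x^4) = -20x^3
  d/dx(3x^3) = 9x^2
  d/dx(-9x^2) = -18x
  d/dx(-3x) = -3
  d/dx(2) = 0
p'(x) = -20x^3 + 9x^2 - 18x - 3


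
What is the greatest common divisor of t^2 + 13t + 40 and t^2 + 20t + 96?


Factor each:
  t^2 + 13t + 40 = (t + 8)(t + 5)
  t^2 + 20t + 96 = (t + 8)(t + 12)
Common monic factor: t + 8


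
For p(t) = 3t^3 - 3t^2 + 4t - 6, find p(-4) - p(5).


p(-4) = -262
p(5) = 314
p(-4) - p(5) = -262 - 314 = -576


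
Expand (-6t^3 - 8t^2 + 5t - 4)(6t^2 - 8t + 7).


Distribute each term of the first polynomial:
  (-6t^3)(6t^2 - 8t + 7) = -36t^5 + 48t^4 - 42t^3
  (-8t^2)(6t^2 - 8t + 7) = -48t^4 + 64t^3 - 56t^2
  (5t)(6t^2 - 8t + 7) = 30t^3 - 40t^2 + 35t
  (-4)(6t^2 - 8t + 7) = -24t^2 + 32t - 28
Sum: -36t^5 + 52t^3 - 120t^2 + 67t - 28


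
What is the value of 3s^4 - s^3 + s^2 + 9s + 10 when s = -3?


Using direct substitution:
  3 * (-3)^4 = 243
  -1 * (-3)^3 = 27
  1 * (-3)^2 = 9
  9 * (-3)^1 = -27
  constant: 10
Sum = 243 + 27 + 9 - 27 + 10 = 262


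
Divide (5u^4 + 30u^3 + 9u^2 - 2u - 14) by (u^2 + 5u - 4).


(5u^4 + 30u^3 + 9u^2 - 2u - 14) / (u^2 + 5u - 4)
Step 1: 5u^2 * (u^2 + 5u - 4) = 5u^4 + 25u^3 - 20u^2; subtract.
Step 2: 5u * (u^2 + 5u - 4) = 5u^3 + 25u^2 - 20u; subtract.
Step 3: 4 * (u^2 + 5u - 4) = 4u^2 + 20u - 16; subtract.
Quotient: 5u^2 + 5u + 4, Remainder: -2u + 2


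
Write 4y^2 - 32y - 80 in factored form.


Roots satisfy r1 + r2 = -b/a = 8 and r1*r2 = c/a = -20.
So r1 = -2, r2 = 10.
4y^2 - 32y - 80 = 4(y - r1)(y - r2) = 4(y + 2)(y - 10)


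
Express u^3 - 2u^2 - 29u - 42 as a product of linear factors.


Try integer roots (divisors of -42). u=7: p(7)=0.
Divide out (u - 7): quotient is u^2 + 5u + 6.
Factor the quadratic: (u + 2)(u + 3)
Result: (u - 7)(u + 2)(u + 3)


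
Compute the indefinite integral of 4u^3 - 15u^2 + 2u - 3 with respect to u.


Reverse power rule on each term:
  ∫ 4u^3 du = u^4
  ∫ -15u^2 du = -5u^3
  ∫ 2u du = u^2
  ∫ -3 du = -3u
F(u) = u^4 - 5u^3 + u^2 - 3u + C


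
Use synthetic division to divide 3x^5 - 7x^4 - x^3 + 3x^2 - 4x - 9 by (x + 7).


Synthetic division with c = -7. Coefficients: 3, -7, -1, 3, -4, -9
Bring down 3.
  3 * -7 = -21; -21 - 7 = -28
  -28 * -7 = 196; 196 - 1 = 195
  195 * -7 = -1365; -1365 + 3 = -1362
  -1362 * -7 = 9534; 9534 - 4 = 9530
  9530 * -7 = -66710; -66710 - 9 = -66719
Quotient: 3x^4 - 28x^3 + 195x^2 - 1362x + 9530, Remainder: -66719


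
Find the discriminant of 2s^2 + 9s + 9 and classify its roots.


D = b^2 - 4ac = (9)^2 - 4(2)(9) = 81 - 72 = 9
Since D > 0: two distinct rational roots


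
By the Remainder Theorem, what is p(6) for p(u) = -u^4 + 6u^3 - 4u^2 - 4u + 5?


By the Remainder Theorem, the remainder equals p(6):
  -1*(6)^4 = -1296
  6*(6)^3 = 1296
  -4*(6)^2 = -144
  -4*(6)^1 = -24
  constant: 5
Sum: -1296 + 1296 - 144 - 24 + 5 = -163


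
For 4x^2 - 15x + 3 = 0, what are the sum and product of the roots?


For ax^2+bx+c=0: sum = -b/a, product = c/a.
a=4, b=-15, c=3
Sum = -(-15)/4 = 15/4
Product = (3)/4 = 3/4


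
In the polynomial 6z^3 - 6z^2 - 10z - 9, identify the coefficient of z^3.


Read off the coefficient of z^3: 6


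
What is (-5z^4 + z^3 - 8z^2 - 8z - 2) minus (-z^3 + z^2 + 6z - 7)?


Distribute the minus sign:
  (-5z^4 + z^3 - 8z^2 - 8z - 2)
- (-z^3 + z^2 + 6z - 7)
Negate second polynomial: z^3 - z^2 - 6z + 7
Add: -5z^4 + 2z^3 - 9z^2 - 14z + 5


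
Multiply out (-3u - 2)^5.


Expand (-3u - 2)^5 by repeated multiplication:
  (-3u - 2)^2 = 9u^2 + 12u + 4
  (-3u - 2)^3 = -27u^3 - 54u^2 - 36u - 8
  (-3u - 2)^4 = 81u^4 + 216u^3 + 216u^2 + 96u + 16
= -243u^5 - 810u^4 - 1080u^3 - 720u^2 - 240u - 32


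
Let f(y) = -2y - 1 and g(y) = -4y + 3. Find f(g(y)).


Substitute g(y) into f:
f(g(y)) = -2*(-4y + 3) + (-1)
Expand and combine: 8y - 7


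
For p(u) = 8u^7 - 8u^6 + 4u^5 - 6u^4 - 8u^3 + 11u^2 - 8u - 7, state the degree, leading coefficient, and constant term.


Highest power of u is 7, with coefficient 8. Constant term is -7.
Degree = 7, leading coefficient = 8, constant term = -7


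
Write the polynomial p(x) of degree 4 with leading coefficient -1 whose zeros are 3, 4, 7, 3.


p(x) = -(x - 3)(x - 4)(x - 7)(x - 3)
Expand: -x^4 + 17x^3 - 103x^2 + 267x - 252


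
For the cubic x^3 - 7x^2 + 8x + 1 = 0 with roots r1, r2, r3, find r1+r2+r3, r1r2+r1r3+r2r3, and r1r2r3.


Monic cubic x^3+bx^2+cx+d=0: sum=-b, pairwise sum=c, product=-d.
b=-7, c=8, d=1
r1+r2+r3 = 7
r1r2+r1r3+r2r3 = 8
r1r2r3 = -1


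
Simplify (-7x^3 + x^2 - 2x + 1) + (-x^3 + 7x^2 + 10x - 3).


Align terms by degree and add:
  -7x^3 + x^2 - 2x + 1
  -x^3 + 7x^2 + 10x - 3
= -8x^3 + 8x^2 + 8x - 2


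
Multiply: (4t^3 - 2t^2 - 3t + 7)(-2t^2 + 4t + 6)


Distribute each term of the first polynomial:
  (4t^3)(-2t^2 + 4t + 6) = -8t^5 + 16t^4 + 24t^3
  (-2t^2)(-2t^2 + 4t + 6) = 4t^4 - 8t^3 - 12t^2
  (-3t)(-2t^2 + 4t + 6) = 6t^3 - 12t^2 - 18t
  (7)(-2t^2 + 4t + 6) = -14t^2 + 28t + 42
Sum: -8t^5 + 20t^4 + 22t^3 - 38t^2 + 10t + 42


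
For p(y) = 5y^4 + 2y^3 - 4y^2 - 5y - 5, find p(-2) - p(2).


p(-2) = 53
p(2) = 65
p(-2) - p(2) = 53 - 65 = -12


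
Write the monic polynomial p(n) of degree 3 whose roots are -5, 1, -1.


p(n) = (n + 5)(n - 1)(n + 1)
Expand: n^3 + 5n^2 - n - 5


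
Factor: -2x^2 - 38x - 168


Roots satisfy r1 + r2 = -b/a = -19 and r1*r2 = c/a = 84.
So r1 = -12, r2 = -7.
-2x^2 - 38x - 168 = -2(x - r1)(x - r2) = -2(x + 12)(x + 7)


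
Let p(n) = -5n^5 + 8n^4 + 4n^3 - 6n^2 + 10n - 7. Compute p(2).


Using direct substitution:
  -5 * (2)^5 = -160
  8 * (2)^4 = 128
  4 * (2)^3 = 32
  -6 * (2)^2 = -24
  10 * (2)^1 = 20
  constant: -7
Sum = -160 + 128 + 32 - 24 + 20 - 7 = -11


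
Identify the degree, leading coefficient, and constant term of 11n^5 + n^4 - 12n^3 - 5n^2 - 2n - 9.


Highest power of n is 5, with coefficient 11. Constant term is -9.
Degree = 5, leading coefficient = 11, constant term = -9


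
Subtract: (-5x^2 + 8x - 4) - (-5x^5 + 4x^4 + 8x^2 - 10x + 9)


Distribute the minus sign:
  (-5x^2 + 8x - 4)
- (-5x^5 + 4x^4 + 8x^2 - 10x + 9)
Negate second polynomial: 5x^5 - 4x^4 - 8x^2 + 10x - 9
Add: 5x^5 - 4x^4 - 13x^2 + 18x - 13


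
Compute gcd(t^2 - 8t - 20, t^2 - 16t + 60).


Factor each:
  t^2 - 8t - 20 = (t - 10)(t + 2)
  t^2 - 16t + 60 = (t - 10)(t - 6)
Common monic factor: t - 10


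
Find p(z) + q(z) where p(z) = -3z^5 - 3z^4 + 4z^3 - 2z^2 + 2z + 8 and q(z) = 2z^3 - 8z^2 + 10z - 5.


Align terms by degree and add:
  -3z^5 - 3z^4 + 4z^3 - 2z^2 + 2z + 8
+ 2z^3 - 8z^2 + 10z - 5
= -3z^5 - 3z^4 + 6z^3 - 10z^2 + 12z + 3


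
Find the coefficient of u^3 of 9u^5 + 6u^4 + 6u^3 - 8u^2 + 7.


Read off the coefficient of u^3: 6


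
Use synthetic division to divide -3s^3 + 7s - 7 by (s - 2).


Synthetic division with c = 2. Coefficients: -3, 0, 7, -7
Bring down -3.
  -3 * 2 = -6; -6 + 0 = -6
  -6 * 2 = -12; -12 + 7 = -5
  -5 * 2 = -10; -10 - 7 = -17
Quotient: -3s^2 - 6s - 5, Remainder: -17


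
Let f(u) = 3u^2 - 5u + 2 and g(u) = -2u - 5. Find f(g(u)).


Substitute g(u) into f:
f(g(u)) = 3*(-2u - 5)^2 + (-5)*(-2u - 5) + 2
(-2u - 5)^2 = 4u^2 + 20u + 25
Expand and combine: 12u^2 + 70u + 102


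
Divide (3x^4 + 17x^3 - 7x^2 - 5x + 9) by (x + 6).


(3x^4 + 17x^3 - 7x^2 - 5x + 9) / (x + 6)
Step 1: 3x^3 * (x + 6) = 3x^4 + 18x^3; subtract.
Step 2: -x^2 * (x + 6) = -x^3 - 6x^2; subtract.
Step 3: -x * (x + 6) = -x^2 - 6x; subtract.
Step 4: 1 * (x + 6) = x + 6; subtract.
Quotient: 3x^3 - x^2 - x + 1, Remainder: 3


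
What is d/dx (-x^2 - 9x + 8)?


Apply the power rule term by term:
  d/dx(-x^2) = -2x
  d/dx(-9x) = -9
  d/dx(8) = 0
p'(x) = -2x - 9


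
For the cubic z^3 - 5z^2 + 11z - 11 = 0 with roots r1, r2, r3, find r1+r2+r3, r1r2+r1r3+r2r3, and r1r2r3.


Monic cubic z^3+bz^2+cz+d=0: sum=-b, pairwise sum=c, product=-d.
b=-5, c=11, d=-11
r1+r2+r3 = 5
r1r2+r1r3+r2r3 = 11
r1r2r3 = 11


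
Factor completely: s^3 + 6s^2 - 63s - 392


Try integer roots (divisors of -392). s=-7: p(-7)=0.
Divide out (s + 7): quotient is s^2 - s - 56.
Factor the quadratic: (s - 8)(s + 7)
Result: (s + 7)(s - 8)(s + 7)


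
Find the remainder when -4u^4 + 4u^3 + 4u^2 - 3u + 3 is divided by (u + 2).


By the Remainder Theorem, the remainder equals p(-2):
  -4*(-2)^4 = -64
  4*(-2)^3 = -32
  4*(-2)^2 = 16
  -3*(-2)^1 = 6
  constant: 3
Sum: -64 - 32 + 16 + 6 + 3 = -71


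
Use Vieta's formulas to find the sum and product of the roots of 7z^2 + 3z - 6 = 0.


For az^2+bz+c=0: sum = -b/a, product = c/a.
a=7, b=3, c=-6
Sum = -(3)/7 = -3/7
Product = (-6)/7 = -6/7


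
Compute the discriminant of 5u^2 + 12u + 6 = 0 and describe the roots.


D = b^2 - 4ac = (12)^2 - 4(5)(6) = 144 - 120 = 24
Since D > 0: two distinct irrational roots


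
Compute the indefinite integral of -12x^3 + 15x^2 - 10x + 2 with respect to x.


Reverse power rule on each term:
  ∫ -12x^3 dx = -3x^4
  ∫ 15x^2 dx = 5x^3
  ∫ -10x dx = -5x^2
  ∫ 2 dx = 2x
F(x) = -3x^4 + 5x^3 - 5x^2 + 2x + C


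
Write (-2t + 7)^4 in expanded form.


Expand (-2t + 7)^4 by repeated multiplication:
  (-2t + 7)^2 = 4t^2 - 28t + 49
  (-2t + 7)^3 = -8t^3 + 84t^2 - 294t + 343
= 16t^4 - 224t^3 + 1176t^2 - 2744t + 2401


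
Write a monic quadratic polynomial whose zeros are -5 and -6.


p(s) = (s + 5)(s + 6)
Expand: s^2 + 11s + 30


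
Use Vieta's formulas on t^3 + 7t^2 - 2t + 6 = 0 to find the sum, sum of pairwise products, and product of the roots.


Monic cubic t^3+bt^2+ct+d=0: sum=-b, pairwise sum=c, product=-d.
b=7, c=-2, d=6
r1+r2+r3 = -7
r1r2+r1r3+r2r3 = -2
r1r2r3 = -6


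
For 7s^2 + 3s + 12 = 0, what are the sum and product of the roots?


For as^2+bs+c=0: sum = -b/a, product = c/a.
a=7, b=3, c=12
Sum = -(3)/7 = -3/7
Product = (12)/7 = 12/7


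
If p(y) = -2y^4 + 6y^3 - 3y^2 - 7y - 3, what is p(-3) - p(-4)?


p(-3) = -333
p(-4) = -919
p(-3) - p(-4) = -333 + 919 = 586


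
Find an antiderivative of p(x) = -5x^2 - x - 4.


Reverse power rule on each term:
  ∫ -5x^2 dx = -(5/3)x^3
  ∫ -x dx = -(1/2)x^2
  ∫ -4 dx = -4x
F(x) = -(5/3)x^3 - (1/2)x^2 - 4x + C


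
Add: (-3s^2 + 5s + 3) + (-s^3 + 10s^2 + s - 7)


Align terms by degree and add:
  -3s^2 + 5s + 3
  -s^3 + 10s^2 + s - 7
= -s^3 + 7s^2 + 6s - 4


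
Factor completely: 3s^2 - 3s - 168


Roots satisfy r1 + r2 = -b/a = 1 and r1*r2 = c/a = -56.
So r1 = -7, r2 = 8.
3s^2 - 3s - 168 = 3(s - r1)(s - r2) = 3(s + 7)(s - 8)


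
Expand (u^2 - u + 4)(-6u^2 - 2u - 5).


Distribute each term of the first polynomial:
  (u^2)(-6u^2 - 2u - 5) = -6u^4 - 2u^3 - 5u^2
  (-u)(-6u^2 - 2u - 5) = 6u^3 + 2u^2 + 5u
  (4)(-6u^2 - 2u - 5) = -24u^2 - 8u - 20
Sum: -6u^4 + 4u^3 - 27u^2 - 3u - 20


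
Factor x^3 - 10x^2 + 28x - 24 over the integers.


Try integer roots (divisors of -24). x=2: p(2)=0.
Divide out (x - 2): quotient is x^2 - 8x + 12.
Factor the quadratic: (x - 2)(x - 6)
Result: (x - 2)(x - 2)(x - 6)


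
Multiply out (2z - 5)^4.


Expand (2z - 5)^4 by repeated multiplication:
  (2z - 5)^2 = 4z^2 - 20z + 25
  (2z - 5)^3 = 8z^3 - 60z^2 + 150z - 125
= 16z^4 - 160z^3 + 600z^2 - 1000z + 625


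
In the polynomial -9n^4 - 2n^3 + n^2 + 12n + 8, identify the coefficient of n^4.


Read off the coefficient of n^4: -9


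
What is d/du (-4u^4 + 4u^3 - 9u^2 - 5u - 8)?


Apply the power rule term by term:
  d/du(-4u^4) = -16u^3
  d/du(4u^3) = 12u^2
  d/du(-9u^2) = -18u
  d/du(-5u) = -5
  d/du(-8) = 0
p'(u) = -16u^3 + 12u^2 - 18u - 5


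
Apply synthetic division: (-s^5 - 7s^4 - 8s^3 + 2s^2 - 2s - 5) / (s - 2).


Synthetic division with c = 2. Coefficients: -1, -7, -8, 2, -2, -5
Bring down -1.
  -1 * 2 = -2; -2 - 7 = -9
  -9 * 2 = -18; -18 - 8 = -26
  -26 * 2 = -52; -52 + 2 = -50
  -50 * 2 = -100; -100 - 2 = -102
  -102 * 2 = -204; -204 - 5 = -209
Quotient: -s^4 - 9s^3 - 26s^2 - 50s - 102, Remainder: -209


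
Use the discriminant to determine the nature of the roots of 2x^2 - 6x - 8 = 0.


D = b^2 - 4ac = (-6)^2 - 4(2)(-8) = 36 + 64 = 100
Since D > 0: two distinct rational roots


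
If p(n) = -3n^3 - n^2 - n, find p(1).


Using direct substitution:
  -3 * (1)^3 = -3
  -1 * (1)^2 = -1
  -1 * (1)^1 = -1
  constant: 0
Sum = -3 - 1 - 1 + 0 = -5


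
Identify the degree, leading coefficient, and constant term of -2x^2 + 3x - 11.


Highest power of x is 2, with coefficient -2. Constant term is -11.
Degree = 2, leading coefficient = -2, constant term = -11


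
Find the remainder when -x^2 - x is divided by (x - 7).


By the Remainder Theorem, the remainder equals p(7):
  -1*(7)^2 = -49
  -1*(7)^1 = -7
  constant: 0
Sum: -49 - 7 + 0 = -56


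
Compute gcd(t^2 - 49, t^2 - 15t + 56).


Factor each:
  t^2 - 49 = (t - 7)(t + 7)
  t^2 - 15t + 56 = (t - 7)(t - 8)
Common monic factor: t - 7


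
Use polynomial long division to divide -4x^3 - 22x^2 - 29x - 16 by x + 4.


(-4x^3 - 22x^2 - 29x - 16) / (x + 4)
Step 1: -4x^2 * (x + 4) = -4x^3 - 16x^2; subtract.
Step 2: -6x * (x + 4) = -6x^2 - 24x; subtract.
Step 3: -5 * (x + 4) = -5x - 20; subtract.
Quotient: -4x^2 - 6x - 5, Remainder: 4


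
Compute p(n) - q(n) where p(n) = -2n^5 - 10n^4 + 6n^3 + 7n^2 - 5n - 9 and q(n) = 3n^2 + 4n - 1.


Distribute the minus sign:
  (-2n^5 - 10n^4 + 6n^3 + 7n^2 - 5n - 9)
- (3n^2 + 4n - 1)
Negate second polynomial: -3n^2 - 4n + 1
Add: -2n^5 - 10n^4 + 6n^3 + 4n^2 - 9n - 8


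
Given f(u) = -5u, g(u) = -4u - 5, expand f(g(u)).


Substitute g(u) into f:
f(g(u)) = -5*(-4u - 5)
Expand and combine: 20u + 25


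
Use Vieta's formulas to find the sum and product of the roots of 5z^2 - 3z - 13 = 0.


For az^2+bz+c=0: sum = -b/a, product = c/a.
a=5, b=-3, c=-13
Sum = -(-3)/5 = 3/5
Product = (-13)/5 = -13/5


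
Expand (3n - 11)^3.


Expand (3n - 11)^3 by repeated multiplication:
  (3n - 11)^2 = 9n^2 - 66n + 121
= 27n^3 - 297n^2 + 1089n - 1331


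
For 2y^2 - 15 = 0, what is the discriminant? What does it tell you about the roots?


D = b^2 - 4ac = (0)^2 - 4(2)(-15) = 0 + 120 = 120
Since D > 0: two distinct irrational roots


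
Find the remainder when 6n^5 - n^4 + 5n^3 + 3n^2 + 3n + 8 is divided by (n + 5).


By the Remainder Theorem, the remainder equals p(-5):
  6*(-5)^5 = -18750
  -1*(-5)^4 = -625
  5*(-5)^3 = -625
  3*(-5)^2 = 75
  3*(-5)^1 = -15
  constant: 8
Sum: -18750 - 625 - 625 + 75 - 15 + 8 = -19932


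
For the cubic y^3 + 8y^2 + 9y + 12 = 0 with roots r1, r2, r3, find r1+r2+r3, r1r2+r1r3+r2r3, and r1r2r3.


Monic cubic y^3+by^2+cy+d=0: sum=-b, pairwise sum=c, product=-d.
b=8, c=9, d=12
r1+r2+r3 = -8
r1r2+r1r3+r2r3 = 9
r1r2r3 = -12


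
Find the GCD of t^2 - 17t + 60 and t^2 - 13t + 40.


Factor each:
  t^2 - 17t + 60 = (t - 5)(t - 12)
  t^2 - 13t + 40 = (t - 5)(t - 8)
Common monic factor: t - 5


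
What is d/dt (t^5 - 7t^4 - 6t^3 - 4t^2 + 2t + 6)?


Apply the power rule term by term:
  d/dt(t^5) = 5t^4
  d/dt(-7t^4) = -28t^3
  d/dt(-6t^3) = -18t^2
  d/dt(-4t^2) = -8t
  d/dt(2t) = 2
  d/dt(6) = 0
p'(t) = 5t^4 - 28t^3 - 18t^2 - 8t + 2


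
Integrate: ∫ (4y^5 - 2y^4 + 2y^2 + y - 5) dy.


Reverse power rule on each term:
  ∫ 4y^5 dy = (2/3)y^6
  ∫ -2y^4 dy = -(2/5)y^5
  ∫ 2y^2 dy = (2/3)y^3
  ∫ y dy = (1/2)y^2
  ∫ -5 dy = -5y
F(y) = (2/3)y^6 - (2/5)y^5 + (2/3)y^3 + (1/2)y^2 - 5y + C


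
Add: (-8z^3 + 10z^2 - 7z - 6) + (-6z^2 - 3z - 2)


Align terms by degree and add:
  -8z^3 + 10z^2 - 7z - 6
  -6z^2 - 3z - 2
= -8z^3 + 4z^2 - 10z - 8


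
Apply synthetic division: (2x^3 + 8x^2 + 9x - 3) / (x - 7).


Synthetic division with c = 7. Coefficients: 2, 8, 9, -3
Bring down 2.
  2 * 7 = 14; 14 + 8 = 22
  22 * 7 = 154; 154 + 9 = 163
  163 * 7 = 1141; 1141 - 3 = 1138
Quotient: 2x^2 + 22x + 163, Remainder: 1138


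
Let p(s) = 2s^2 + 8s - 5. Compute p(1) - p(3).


p(1) = 5
p(3) = 37
p(1) - p(3) = 5 - 37 = -32


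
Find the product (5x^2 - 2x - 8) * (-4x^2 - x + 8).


Distribute each term of the first polynomial:
  (5x^2)(-4x^2 - x + 8) = -20x^4 - 5x^3 + 40x^2
  (-2x)(-4x^2 - x + 8) = 8x^3 + 2x^2 - 16x
  (-8)(-4x^2 - x + 8) = 32x^2 + 8x - 64
Sum: -20x^4 + 3x^3 + 74x^2 - 8x - 64


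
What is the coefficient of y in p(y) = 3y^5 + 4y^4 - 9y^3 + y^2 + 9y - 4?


Read off the coefficient of y: 9


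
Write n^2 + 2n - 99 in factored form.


Roots satisfy r1 + r2 = -b/a = -2 and r1*r2 = c/a = -99.
So r1 = -11, r2 = 9.
n^2 + 2n - 99 = (n - r1)(n - r2) = (n + 11)(n - 9)


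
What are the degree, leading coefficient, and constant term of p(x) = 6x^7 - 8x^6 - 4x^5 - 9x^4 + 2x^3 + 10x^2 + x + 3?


Highest power of x is 7, with coefficient 6. Constant term is 3.
Degree = 7, leading coefficient = 6, constant term = 3


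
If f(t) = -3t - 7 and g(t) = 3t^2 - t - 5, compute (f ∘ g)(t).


Substitute g(t) into f:
f(g(t)) = -3*(3t^2 - t - 5) + (-7)
Expand and combine: -9t^2 + 3t + 8


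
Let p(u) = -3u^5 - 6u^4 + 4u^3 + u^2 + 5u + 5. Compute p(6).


Using direct substitution:
  -3 * (6)^5 = -23328
  -6 * (6)^4 = -7776
  4 * (6)^3 = 864
  1 * (6)^2 = 36
  5 * (6)^1 = 30
  constant: 5
Sum = -23328 - 7776 + 864 + 36 + 30 + 5 = -30169


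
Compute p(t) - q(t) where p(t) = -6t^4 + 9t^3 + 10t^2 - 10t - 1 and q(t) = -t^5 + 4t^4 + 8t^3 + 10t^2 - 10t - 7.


Distribute the minus sign:
  (-6t^4 + 9t^3 + 10t^2 - 10t - 1)
- (-t^5 + 4t^4 + 8t^3 + 10t^2 - 10t - 7)
Negate second polynomial: t^5 - 4t^4 - 8t^3 - 10t^2 + 10t + 7
Add: t^5 - 10t^4 + t^3 + 6


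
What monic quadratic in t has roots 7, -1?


p(t) = (t - 7)(t + 1)
Expand: t^2 - 6t - 7


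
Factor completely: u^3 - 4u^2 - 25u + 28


Try integer roots (divisors of 28). u=-4: p(-4)=0.
Divide out (u + 4): quotient is u^2 - 8u + 7.
Factor the quadratic: (u - 1)(u - 7)
Result: (u + 4)(u - 1)(u - 7)


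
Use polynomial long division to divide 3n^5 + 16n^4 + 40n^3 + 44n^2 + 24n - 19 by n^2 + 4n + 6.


(3n^5 + 16n^4 + 40n^3 + 44n^2 + 24n - 19) / (n^2 + 4n + 6)
Step 1: 3n^3 * (n^2 + 4n + 6) = 3n^5 + 12n^4 + 18n^3; subtract.
Step 2: 4n^2 * (n^2 + 4n + 6) = 4n^4 + 16n^3 + 24n^2; subtract.
Step 3: 6n * (n^2 + 4n + 6) = 6n^3 + 24n^2 + 36n; subtract.
Step 4: -4 * (n^2 + 4n + 6) = -4n^2 - 16n - 24; subtract.
Quotient: 3n^3 + 4n^2 + 6n - 4, Remainder: 4n + 5


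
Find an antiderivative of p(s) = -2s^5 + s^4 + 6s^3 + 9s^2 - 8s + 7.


Reverse power rule on each term:
  ∫ -2s^5 ds = -(1/3)s^6
  ∫ s^4 ds = (1/5)s^5
  ∫ 6s^3 ds = (3/2)s^4
  ∫ 9s^2 ds = 3s^3
  ∫ -8s ds = -4s^2
  ∫ 7 ds = 7s
F(s) = -(1/3)s^6 + (1/5)s^5 + (3/2)s^4 + 3s^3 - 4s^2 + 7s + C


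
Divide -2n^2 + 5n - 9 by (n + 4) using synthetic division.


Synthetic division with c = -4. Coefficients: -2, 5, -9
Bring down -2.
  -2 * -4 = 8; 8 + 5 = 13
  13 * -4 = -52; -52 - 9 = -61
Quotient: -2n + 13, Remainder: -61


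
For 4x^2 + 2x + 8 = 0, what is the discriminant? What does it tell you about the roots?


D = b^2 - 4ac = (2)^2 - 4(4)(8) = 4 - 128 = -124
Since D < 0: two complex conjugate roots (no real roots)


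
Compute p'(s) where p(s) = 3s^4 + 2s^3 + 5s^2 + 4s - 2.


Apply the power rule term by term:
  d/ds(3s^4) = 12s^3
  d/ds(2s^3) = 6s^2
  d/ds(5s^2) = 10s
  d/ds(4s) = 4
  d/ds(-2) = 0
p'(s) = 12s^3 + 6s^2 + 10s + 4


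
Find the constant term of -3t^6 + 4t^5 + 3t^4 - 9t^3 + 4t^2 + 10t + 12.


Read off the constant term: 12


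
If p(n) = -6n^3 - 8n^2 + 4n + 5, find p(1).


Using direct substitution:
  -6 * (1)^3 = -6
  -8 * (1)^2 = -8
  4 * (1)^1 = 4
  constant: 5
Sum = -6 - 8 + 4 + 5 = -5


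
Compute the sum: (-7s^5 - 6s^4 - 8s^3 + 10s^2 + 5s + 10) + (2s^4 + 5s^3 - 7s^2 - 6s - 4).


Align terms by degree and add:
  -7s^5 - 6s^4 - 8s^3 + 10s^2 + 5s + 10
+ 2s^4 + 5s^3 - 7s^2 - 6s - 4
= -7s^5 - 4s^4 - 3s^3 + 3s^2 - s + 6


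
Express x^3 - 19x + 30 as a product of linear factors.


Try integer roots (divisors of 30). x=3: p(3)=0.
Divide out (x - 3): quotient is x^2 + 3x - 10.
Factor the quadratic: (x + 5)(x - 2)
Result: (x - 3)(x + 5)(x - 2)


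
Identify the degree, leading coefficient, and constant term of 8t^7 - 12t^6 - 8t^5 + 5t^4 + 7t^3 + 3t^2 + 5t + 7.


Highest power of t is 7, with coefficient 8. Constant term is 7.
Degree = 7, leading coefficient = 8, constant term = 7


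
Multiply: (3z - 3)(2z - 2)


Distribute each term of the first polynomial:
  (3z)(2z - 2) = 6z^2 - 6z
  (-3)(2z - 2) = -6z + 6
Sum: 6z^2 - 12z + 6


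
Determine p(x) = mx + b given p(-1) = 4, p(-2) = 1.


p(x) = mx + b. Using p(-1)=4, p(-2)=1:
m = (4 - 1)/(-1 + 2) = 3/1 = 3
b = 4 - m*(-1) = 4 + 3 = 7
p(x) = 3x + 7


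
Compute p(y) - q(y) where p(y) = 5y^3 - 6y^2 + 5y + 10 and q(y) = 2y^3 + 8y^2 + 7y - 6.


Distribute the minus sign:
  (5y^3 - 6y^2 + 5y + 10)
- (2y^3 + 8y^2 + 7y - 6)
Negate second polynomial: -2y^3 - 8y^2 - 7y + 6
Add: 3y^3 - 14y^2 - 2y + 16


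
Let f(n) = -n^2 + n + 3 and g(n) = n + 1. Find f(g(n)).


Substitute g(n) into f:
f(g(n)) = -1*(n + 1)^2 + 1*(n + 1) + 3
(n + 1)^2 = n^2 + 2n + 1
Expand and combine: -n^2 - n + 3


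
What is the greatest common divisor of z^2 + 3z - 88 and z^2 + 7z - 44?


Factor each:
  z^2 + 3z - 88 = (z + 11)(z - 8)
  z^2 + 7z - 44 = (z + 11)(z - 4)
Common monic factor: z + 11


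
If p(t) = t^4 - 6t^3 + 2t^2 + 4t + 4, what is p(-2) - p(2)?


p(-2) = 68
p(2) = -12
p(-2) - p(2) = 68 + 12 = 80


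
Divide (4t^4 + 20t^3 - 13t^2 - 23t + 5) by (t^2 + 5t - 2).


(4t^4 + 20t^3 - 13t^2 - 23t + 5) / (t^2 + 5t - 2)
Step 1: 4t^2 * (t^2 + 5t - 2) = 4t^4 + 20t^3 - 8t^2; subtract.
Step 2: 0 * (t^2 + 5t - 2) = 0; subtract.
Step 3: -5 * (t^2 + 5t - 2) = -5t^2 - 25t + 10; subtract.
Quotient: 4t^2 - 5, Remainder: 2t - 5


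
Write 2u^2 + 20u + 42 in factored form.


Roots satisfy r1 + r2 = -b/a = -10 and r1*r2 = c/a = 21.
So r1 = -3, r2 = -7.
2u^2 + 20u + 42 = 2(u - r1)(u - r2) = 2(u + 3)(u + 7)


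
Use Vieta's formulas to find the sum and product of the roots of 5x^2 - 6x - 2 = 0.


For ax^2+bx+c=0: sum = -b/a, product = c/a.
a=5, b=-6, c=-2
Sum = -(-6)/5 = 6/5
Product = (-2)/5 = -2/5


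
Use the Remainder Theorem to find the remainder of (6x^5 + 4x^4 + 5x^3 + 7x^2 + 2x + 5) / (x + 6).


By the Remainder Theorem, the remainder equals p(-6):
  6*(-6)^5 = -46656
  4*(-6)^4 = 5184
  5*(-6)^3 = -1080
  7*(-6)^2 = 252
  2*(-6)^1 = -12
  constant: 5
Sum: -46656 + 5184 - 1080 + 252 - 12 + 5 = -42307


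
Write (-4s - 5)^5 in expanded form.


Expand (-4s - 5)^5 by repeated multiplication:
  (-4s - 5)^2 = 16s^2 + 40s + 25
  (-4s - 5)^3 = -64s^3 - 240s^2 - 300s - 125
  (-4s - 5)^4 = 256s^4 + 1280s^3 + 2400s^2 + 2000s + 625
= -1024s^5 - 6400s^4 - 16000s^3 - 20000s^2 - 12500s - 3125


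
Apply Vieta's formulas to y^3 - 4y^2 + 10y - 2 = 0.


Monic cubic y^3+by^2+cy+d=0: sum=-b, pairwise sum=c, product=-d.
b=-4, c=10, d=-2
r1+r2+r3 = 4
r1r2+r1r3+r2r3 = 10
r1r2r3 = 2


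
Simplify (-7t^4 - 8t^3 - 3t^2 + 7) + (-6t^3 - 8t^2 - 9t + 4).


Align terms by degree and add:
  -7t^4 - 8t^3 - 3t^2 + 7
  -6t^3 - 8t^2 - 9t + 4
= -7t^4 - 14t^3 - 11t^2 - 9t + 11


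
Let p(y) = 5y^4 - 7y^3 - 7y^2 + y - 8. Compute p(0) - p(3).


p(0) = -8
p(3) = 148
p(0) - p(3) = -8 - 148 = -156


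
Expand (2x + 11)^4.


Expand (2x + 11)^4 by repeated multiplication:
  (2x + 11)^2 = 4x^2 + 44x + 121
  (2x + 11)^3 = 8x^3 + 132x^2 + 726x + 1331
= 16x^4 + 352x^3 + 2904x^2 + 10648x + 14641


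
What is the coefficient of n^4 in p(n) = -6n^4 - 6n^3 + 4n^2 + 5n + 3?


Read off the coefficient of n^4: -6


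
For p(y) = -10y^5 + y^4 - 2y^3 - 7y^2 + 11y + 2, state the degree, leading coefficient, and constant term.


Highest power of y is 5, with coefficient -10. Constant term is 2.
Degree = 5, leading coefficient = -10, constant term = 2


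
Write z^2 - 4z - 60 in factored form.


Roots satisfy r1 + r2 = -b/a = 4 and r1*r2 = c/a = -60.
So r1 = 10, r2 = -6.
z^2 - 4z - 60 = (z - r1)(z - r2) = (z - 10)(z + 6)


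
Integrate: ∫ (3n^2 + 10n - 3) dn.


Reverse power rule on each term:
  ∫ 3n^2 dn = n^3
  ∫ 10n dn = 5n^2
  ∫ -3 dn = -3n
F(n) = n^3 + 5n^2 - 3n + C


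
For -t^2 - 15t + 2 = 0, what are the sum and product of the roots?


For at^2+bt+c=0: sum = -b/a, product = c/a.
a=-1, b=-15, c=2
Sum = -(-15)/-1 = -15
Product = (2)/-1 = -2


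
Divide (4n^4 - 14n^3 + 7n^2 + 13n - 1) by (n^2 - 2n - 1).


(4n^4 - 14n^3 + 7n^2 + 13n - 1) / (n^2 - 2n - 1)
Step 1: 4n^2 * (n^2 - 2n - 1) = 4n^4 - 8n^3 - 4n^2; subtract.
Step 2: -6n * (n^2 - 2n - 1) = -6n^3 + 12n^2 + 6n; subtract.
Step 3: -1 * (n^2 - 2n - 1) = -n^2 + 2n + 1; subtract.
Quotient: 4n^2 - 6n - 1, Remainder: 5n - 2


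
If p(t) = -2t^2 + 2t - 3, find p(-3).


Using direct substitution:
  -2 * (-3)^2 = -18
  2 * (-3)^1 = -6
  constant: -3
Sum = -18 - 6 - 3 = -27


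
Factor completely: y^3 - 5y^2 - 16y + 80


Try integer roots (divisors of 80). y=5: p(5)=0.
Divide out (y - 5): quotient is y^2 - 16.
Factor the quadratic: (y - 4)(y + 4)
Result: (y - 5)(y - 4)(y + 4)


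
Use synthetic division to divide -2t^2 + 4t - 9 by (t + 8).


Synthetic division with c = -8. Coefficients: -2, 4, -9
Bring down -2.
  -2 * -8 = 16; 16 + 4 = 20
  20 * -8 = -160; -160 - 9 = -169
Quotient: -2t + 20, Remainder: -169


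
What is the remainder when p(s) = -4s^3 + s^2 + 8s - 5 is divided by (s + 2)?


By the Remainder Theorem, the remainder equals p(-2):
  -4*(-2)^3 = 32
  1*(-2)^2 = 4
  8*(-2)^1 = -16
  constant: -5
Sum: 32 + 4 - 16 - 5 = 15


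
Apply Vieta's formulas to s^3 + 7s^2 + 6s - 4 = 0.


Monic cubic s^3+bs^2+cs+d=0: sum=-b, pairwise sum=c, product=-d.
b=7, c=6, d=-4
r1+r2+r3 = -7
r1r2+r1r3+r2r3 = 6
r1r2r3 = 4


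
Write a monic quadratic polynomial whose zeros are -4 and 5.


p(x) = (x + 4)(x - 5)
Expand: x^2 - x - 20


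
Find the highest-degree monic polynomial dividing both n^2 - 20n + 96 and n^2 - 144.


Factor each:
  n^2 - 20n + 96 = (n - 12)(n - 8)
  n^2 - 144 = (n - 12)(n + 12)
Common monic factor: n - 12


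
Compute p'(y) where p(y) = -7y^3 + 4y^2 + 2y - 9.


Apply the power rule term by term:
  d/dy(-7y^3) = -21y^2
  d/dy(4y^2) = 8y
  d/dy(2y) = 2
  d/dy(-9) = 0
p'(y) = -21y^2 + 8y + 2


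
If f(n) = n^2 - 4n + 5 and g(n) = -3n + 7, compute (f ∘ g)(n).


Substitute g(n) into f:
f(g(n)) = 1*(-3n + 7)^2 + (-4)*(-3n + 7) + 5
(-3n + 7)^2 = 9n^2 - 42n + 49
Expand and combine: 9n^2 - 30n + 26


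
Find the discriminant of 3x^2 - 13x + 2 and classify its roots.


D = b^2 - 4ac = (-13)^2 - 4(3)(2) = 169 - 24 = 145
Since D > 0: two distinct irrational roots


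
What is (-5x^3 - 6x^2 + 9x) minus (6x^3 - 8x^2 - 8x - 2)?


Distribute the minus sign:
  (-5x^3 - 6x^2 + 9x)
- (6x^3 - 8x^2 - 8x - 2)
Negate second polynomial: -6x^3 + 8x^2 + 8x + 2
Add: -11x^3 + 2x^2 + 17x + 2


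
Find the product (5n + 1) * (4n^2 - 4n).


Distribute each term of the first polynomial:
  (5n)(4n^2 - 4n) = 20n^3 - 20n^2
  (1)(4n^2 - 4n) = 4n^2 - 4n
Sum: 20n^3 - 16n^2 - 4n


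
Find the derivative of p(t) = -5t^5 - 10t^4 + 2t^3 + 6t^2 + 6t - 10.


Apply the power rule term by term:
  d/dt(-5t^5) = -25t^4
  d/dt(-10t^4) = -40t^3
  d/dt(2t^3) = 6t^2
  d/dt(6t^2) = 12t
  d/dt(6t) = 6
  d/dt(-10) = 0
p'(t) = -25t^4 - 40t^3 + 6t^2 + 12t + 6


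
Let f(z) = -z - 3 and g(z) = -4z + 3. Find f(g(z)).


Substitute g(z) into f:
f(g(z)) = -1*(-4z + 3) + (-3)
Expand and combine: 4z - 6
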